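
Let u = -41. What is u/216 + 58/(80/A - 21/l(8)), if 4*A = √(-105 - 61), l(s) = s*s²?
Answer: (-3358720*√166 + 532461351*I)/(216*(-1743*I + 81920*√166)) ≈ -0.19367 + 2.3352*I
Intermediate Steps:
l(s) = s³
A = I*√166/4 (A = √(-105 - 61)/4 = √(-166)/4 = (I*√166)/4 = I*√166/4 ≈ 3.221*I)
u/216 + 58/(80/A - 21/l(8)) = -41/216 + 58/(80/((I*√166/4)) - 21/(8³)) = -41*1/216 + 58/(80*(-2*I*√166/83) - 21/512) = -41/216 + 58/(-160*I*√166/83 - 21*1/512) = -41/216 + 58/(-160*I*√166/83 - 21/512) = -41/216 + 58/(-21/512 - 160*I*√166/83)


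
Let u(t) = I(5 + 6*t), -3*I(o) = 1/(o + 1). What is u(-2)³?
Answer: 1/5832 ≈ 0.00017147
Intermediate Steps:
I(o) = -1/(3*(1 + o)) (I(o) = -1/(3*(o + 1)) = -1/(3*(1 + o)))
u(t) = -1/(18 + 18*t) (u(t) = -1/(3 + 3*(5 + 6*t)) = -1/(3 + (15 + 18*t)) = -1/(18 + 18*t))
u(-2)³ = (-1/(18 + 18*(-2)))³ = (-1/(18 - 36))³ = (-1/(-18))³ = (-1*(-1/18))³ = (1/18)³ = 1/5832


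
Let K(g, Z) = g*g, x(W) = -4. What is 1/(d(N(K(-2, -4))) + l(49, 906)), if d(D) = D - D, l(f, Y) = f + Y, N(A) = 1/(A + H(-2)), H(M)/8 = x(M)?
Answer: 1/955 ≈ 0.0010471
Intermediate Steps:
H(M) = -32 (H(M) = 8*(-4) = -32)
K(g, Z) = g²
N(A) = 1/(-32 + A) (N(A) = 1/(A - 32) = 1/(-32 + A))
l(f, Y) = Y + f
d(D) = 0
1/(d(N(K(-2, -4))) + l(49, 906)) = 1/(0 + (906 + 49)) = 1/(0 + 955) = 1/955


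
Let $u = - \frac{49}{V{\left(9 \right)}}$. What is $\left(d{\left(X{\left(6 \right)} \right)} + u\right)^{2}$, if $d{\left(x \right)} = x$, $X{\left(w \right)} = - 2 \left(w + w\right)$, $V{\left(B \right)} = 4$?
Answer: $\frac{21025}{16} \approx 1314.1$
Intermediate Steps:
$u = - \frac{49}{4} \approx -12.25$
$X{\left(w \right)} = - 4 w$ ($X{\left(w \right)} = - 2 \cdot 2 w = - 4 w$)
$\left(d{\left(X{\left(6 \right)} \right)} + u\right)^{2} = \left(\left(-4\right) 6 - \frac{49}{4}\right)^{2} = \left(-24 - \frac{49}{4}\right)^{2} = \left(- \frac{145}{4}\right)^{2} = \frac{21025}{16}$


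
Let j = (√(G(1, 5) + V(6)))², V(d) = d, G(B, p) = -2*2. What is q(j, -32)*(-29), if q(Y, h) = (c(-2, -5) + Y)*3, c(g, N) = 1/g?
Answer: -261/2 ≈ -130.50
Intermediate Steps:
G(B, p) = -4
j = 2 (j = (√(-4 + 6))² = (√2)² = 2)
q(Y, h) = -3/2 + 3*Y (q(Y, h) = (1/(-2) + Y)*3 = (-½ + Y)*3 = -3/2 + 3*Y)
q(j, -32)*(-29) = (-3/2 + 3*2)*(-29) = (-3/2 + 6)*(-29) = (9/2)*(-29) = -261/2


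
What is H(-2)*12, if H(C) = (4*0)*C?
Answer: 0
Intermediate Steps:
H(C) = 0 (H(C) = 0*C = 0)
H(-2)*12 = 0*12 = 0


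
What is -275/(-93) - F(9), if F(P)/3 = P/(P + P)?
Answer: 271/186 ≈ 1.4570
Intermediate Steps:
F(P) = 3/2 (F(P) = 3*(P/(P + P)) = 3*(P/((2*P))) = 3*((1/(2*P))*P) = 3*(½) = 3/2)
-275/(-93) - F(9) = -275/(-93) - 1*3/2 = -275*(-1/93) - 3/2 = 275/93 - 3/2 = 271/186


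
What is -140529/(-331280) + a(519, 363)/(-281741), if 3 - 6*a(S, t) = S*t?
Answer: 2940861277/5490303440 ≈ 0.53565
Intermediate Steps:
a(S, t) = ½ - S*t/6
-140529/(-331280) + a(519, 363)/(-281741) = -140529/(-331280) + (½ - ⅙*519*363)/(-281741) = -140529*(-1/331280) + (½ - 62799/2)*(-1/281741) = 140529/331280 - 31399*(-1/281741) = 140529/331280 + 1847/16573 = 2940861277/5490303440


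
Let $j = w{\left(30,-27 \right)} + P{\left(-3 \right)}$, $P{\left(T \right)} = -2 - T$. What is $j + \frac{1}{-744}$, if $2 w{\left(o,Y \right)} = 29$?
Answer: $\frac{11531}{744} \approx 15.499$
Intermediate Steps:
$w{\left(o,Y \right)} = \frac{29}{2}$ ($w{\left(o,Y \right)} = \frac{1}{2} \cdot 29 = \frac{29}{2}$)
$j = \frac{31}{2}$ ($j = \frac{29}{2} - -1 = \frac{29}{2} + \left(-2 + 3\right) = \frac{29}{2} + 1 = \frac{31}{2} \approx 15.5$)
$j + \frac{1}{-744} = \frac{31}{2} + \frac{1}{-744} = \frac{31}{2} - \frac{1}{744} = \frac{11531}{744}$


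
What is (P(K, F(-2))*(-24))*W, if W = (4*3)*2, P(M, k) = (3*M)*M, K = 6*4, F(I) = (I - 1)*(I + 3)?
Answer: -995328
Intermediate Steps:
F(I) = (-1 + I)*(3 + I)
K = 24
P(M, k) = 3*M²
W = 24 (W = 12*2 = 24)
(P(K, F(-2))*(-24))*W = ((3*24²)*(-24))*24 = ((3*576)*(-24))*24 = (1728*(-24))*24 = -41472*24 = -995328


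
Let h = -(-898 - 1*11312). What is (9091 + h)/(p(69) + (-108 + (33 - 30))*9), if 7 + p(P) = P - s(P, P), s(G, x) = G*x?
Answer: -1253/332 ≈ -3.7741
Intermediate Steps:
p(P) = -7 + P - P² (p(P) = -7 + (P - P*P) = -7 + (P - P²) = -7 + P - P²)
h = 12210 (h = -(-898 - 11312) = -1*(-12210) = 12210)
(9091 + h)/(p(69) + (-108 + (33 - 30))*9) = (9091 + 12210)/((-7 + 69 - 1*69²) + (-108 + (33 - 30))*9) = 21301/((-7 + 69 - 1*4761) + (-108 + 3)*9) = 21301/((-7 + 69 - 4761) - 105*9) = 21301/(-4699 - 945) = 21301/(-5644) = 21301*(-1/5644) = -1253/332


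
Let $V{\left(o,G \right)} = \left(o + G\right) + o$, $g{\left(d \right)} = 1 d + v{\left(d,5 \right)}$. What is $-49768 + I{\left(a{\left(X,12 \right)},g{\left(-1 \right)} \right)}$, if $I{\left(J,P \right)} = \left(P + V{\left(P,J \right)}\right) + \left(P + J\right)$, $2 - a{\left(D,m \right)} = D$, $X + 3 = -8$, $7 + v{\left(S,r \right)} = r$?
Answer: $-49754$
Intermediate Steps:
$v{\left(S,r \right)} = -7 + r$
$X = -11$ ($X = -3 - 8 = -11$)
$g{\left(d \right)} = -2 + d$ ($g{\left(d \right)} = 1 d + \left(-7 + 5\right) = d - 2 = -2 + d$)
$a{\left(D,m \right)} = 2 - D$
$V{\left(o,G \right)} = G + 2 o$ ($V{\left(o,G \right)} = \left(G + o\right) + o = G + 2 o$)
$I{\left(J,P \right)} = 2 J + 4 P$ ($I{\left(J,P \right)} = \left(P + \left(J + 2 P\right)\right) + \left(P + J\right) = \left(J + 3 P\right) + \left(J + P\right) = 2 J + 4 P$)
$-49768 + I{\left(a{\left(X,12 \right)},g{\left(-1 \right)} \right)} = -49768 + \left(2 \left(2 - -11\right) + 4 \left(-2 - 1\right)\right) = -49768 + \left(2 \left(2 + 11\right) + 4 \left(-3\right)\right) = -49768 + \left(2 \cdot 13 - 12\right) = -49768 + \left(26 - 12\right) = -49768 + 14 = -49754$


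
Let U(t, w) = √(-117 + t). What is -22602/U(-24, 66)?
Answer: 7534*I*√141/47 ≈ 1903.4*I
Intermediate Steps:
-22602/U(-24, 66) = -22602/√(-117 - 24) = -22602*(-I*√141/141) = -(-7534)*I*√141/47 = 7534*I*√141/47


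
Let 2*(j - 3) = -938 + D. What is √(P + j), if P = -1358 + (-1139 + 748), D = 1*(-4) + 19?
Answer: I*√8830/2 ≈ 46.984*I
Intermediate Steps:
D = 15 (D = -4 + 19 = 15)
P = -1749 (P = -1358 - 391 = -1749)
j = -917/2 (j = 3 + (-938 + 15)/2 = 3 + (½)*(-923) = 3 - 923/2 = -917/2 ≈ -458.50)
√(P + j) = √(-1749 - 917/2) = √(-4415/2) = I*√8830/2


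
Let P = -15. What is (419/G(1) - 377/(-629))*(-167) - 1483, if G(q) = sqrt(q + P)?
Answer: -995766/629 + 69973*I*sqrt(14)/14 ≈ -1583.1 + 18701.0*I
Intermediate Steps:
G(q) = sqrt(-15 + q) (G(q) = sqrt(q - 15) = sqrt(-15 + q))
(419/G(1) - 377/(-629))*(-167) - 1483 = (419/(sqrt(-15 + 1)) - 377/(-629))*(-167) - 1483 = (419/(sqrt(-14)) - 377*(-1/629))*(-167) - 1483 = (419/((I*sqrt(14))) + 377/629)*(-167) - 1483 = (419*(-I*sqrt(14)/14) + 377/629)*(-167) - 1483 = (-419*I*sqrt(14)/14 + 377/629)*(-167) - 1483 = (377/629 - 419*I*sqrt(14)/14)*(-167) - 1483 = (-62959/629 + 69973*I*sqrt(14)/14) - 1483 = -995766/629 + 69973*I*sqrt(14)/14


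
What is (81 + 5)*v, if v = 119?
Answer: 10234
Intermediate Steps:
(81 + 5)*v = (81 + 5)*119 = 86*119 = 10234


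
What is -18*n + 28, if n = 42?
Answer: -728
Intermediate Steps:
-18*n + 28 = -18*42 + 28 = -756 + 28 = -728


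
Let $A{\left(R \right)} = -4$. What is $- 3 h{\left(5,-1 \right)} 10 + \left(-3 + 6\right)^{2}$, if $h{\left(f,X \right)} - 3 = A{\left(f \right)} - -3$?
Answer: $-51$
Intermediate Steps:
$h{\left(f,X \right)} = 2$ ($h{\left(f,X \right)} = 3 - 1 = 2$)
$- 3 h{\left(5,-1 \right)} 10 + \left(-3 + 6\right)^{2} = \left(-3\right) 2 \cdot 10 + \left(-3 + 6\right)^{2} = \left(-6\right) 10 + 3^{2} = -60 + 9 = -51$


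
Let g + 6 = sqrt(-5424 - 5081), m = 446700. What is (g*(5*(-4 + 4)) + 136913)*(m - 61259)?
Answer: 52771883633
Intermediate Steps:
g = -6 + I*sqrt(10505) (g = -6 + sqrt(-5424 - 5081) = -6 + sqrt(-10505) = -6 + I*sqrt(10505) ≈ -6.0 + 102.49*I)
(g*(5*(-4 + 4)) + 136913)*(m - 61259) = ((-6 + I*sqrt(10505))*(5*(-4 + 4)) + 136913)*(446700 - 61259) = ((-6 + I*sqrt(10505))*(5*0) + 136913)*385441 = ((-6 + I*sqrt(10505))*0 + 136913)*385441 = (0 + 136913)*385441 = 136913*385441 = 52771883633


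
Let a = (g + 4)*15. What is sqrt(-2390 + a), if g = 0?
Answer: I*sqrt(2330) ≈ 48.27*I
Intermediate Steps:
a = 60 (a = (0 + 4)*15 = 4*15 = 60)
sqrt(-2390 + a) = sqrt(-2390 + 60) = sqrt(-2330) = I*sqrt(2330)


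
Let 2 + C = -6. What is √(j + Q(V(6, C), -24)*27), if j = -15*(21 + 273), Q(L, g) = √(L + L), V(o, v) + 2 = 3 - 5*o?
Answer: 3*√(-490 + 3*I*√58) ≈ 1.5478 + 66.426*I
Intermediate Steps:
C = -8 (C = -2 - 6 = -8)
V(o, v) = 1 - 5*o (V(o, v) = -2 + (3 - 5*o) = 1 - 5*o)
Q(L, g) = √2*√L (Q(L, g) = √(2*L) = √2*√L)
j = -4410 (j = -15*294 = -4410)
√(j + Q(V(6, C), -24)*27) = √(-4410 + (√2*√(1 - 5*6))*27) = √(-4410 + (√2*√(1 - 30))*27) = √(-4410 + (√2*√(-29))*27) = √(-4410 + (√2*(I*√29))*27) = √(-4410 + (I*√58)*27) = √(-4410 + 27*I*√58)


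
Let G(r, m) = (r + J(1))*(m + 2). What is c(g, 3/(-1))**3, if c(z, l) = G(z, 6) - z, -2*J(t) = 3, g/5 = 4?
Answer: 2097152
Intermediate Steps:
g = 20 (g = 5*4 = 20)
J(t) = -3/2 (J(t) = -1/2*3 = -3/2)
G(r, m) = (2 + m)*(-3/2 + r) (G(r, m) = (r - 3/2)*(m + 2) = (-3/2 + r)*(2 + m) = (2 + m)*(-3/2 + r))
c(z, l) = -12 + 7*z (c(z, l) = (-3 + 2*z - 3/2*6 + 6*z) - z = (-3 + 2*z - 9 + 6*z) - z = (-12 + 8*z) - z = -12 + 7*z)
c(g, 3/(-1))**3 = (-12 + 7*20)**3 = (-12 + 140)**3 = 128**3 = 2097152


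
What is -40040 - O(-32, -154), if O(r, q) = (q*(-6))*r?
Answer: -10472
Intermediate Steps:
O(r, q) = -6*q*r (O(r, q) = (-6*q)*r = -6*q*r)
-40040 - O(-32, -154) = -40040 - (-6)*(-154)*(-32) = -40040 - 1*(-29568) = -40040 + 29568 = -10472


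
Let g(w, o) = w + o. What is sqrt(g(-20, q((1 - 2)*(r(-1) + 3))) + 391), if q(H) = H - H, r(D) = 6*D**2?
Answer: sqrt(371) ≈ 19.261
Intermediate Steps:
q(H) = 0
g(w, o) = o + w
sqrt(g(-20, q((1 - 2)*(r(-1) + 3))) + 391) = sqrt((0 - 20) + 391) = sqrt(-20 + 391) = sqrt(371)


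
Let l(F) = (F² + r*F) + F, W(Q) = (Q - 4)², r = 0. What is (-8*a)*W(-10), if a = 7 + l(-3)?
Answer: -20384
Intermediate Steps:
W(Q) = (-4 + Q)²
l(F) = F + F² (l(F) = (F² + 0*F) + F = (F² + 0) + F = F² + F = F + F²)
a = 13 (a = 7 - 3*(1 - 3) = 7 - 3*(-2) = 7 + 6 = 13)
(-8*a)*W(-10) = (-8*13)*(-4 - 10)² = -104*(-14)² = -104*196 = -20384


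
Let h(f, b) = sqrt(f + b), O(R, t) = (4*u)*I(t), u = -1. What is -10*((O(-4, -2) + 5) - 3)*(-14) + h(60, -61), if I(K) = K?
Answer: 1400 + I ≈ 1400.0 + 1.0*I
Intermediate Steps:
O(R, t) = -4*t (O(R, t) = (4*(-1))*t = -4*t)
h(f, b) = sqrt(b + f)
-10*((O(-4, -2) + 5) - 3)*(-14) + h(60, -61) = -10*((-4*(-2) + 5) - 3)*(-14) + sqrt(-61 + 60) = -10*((8 + 5) - 3)*(-14) + sqrt(-1) = -10*(13 - 3)*(-14) + I = -10*10*(-14) + I = -100*(-14) + I = 1400 + I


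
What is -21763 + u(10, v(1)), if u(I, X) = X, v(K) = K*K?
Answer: -21762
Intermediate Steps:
v(K) = K**2
-21763 + u(10, v(1)) = -21763 + 1**2 = -21763 + 1 = -21762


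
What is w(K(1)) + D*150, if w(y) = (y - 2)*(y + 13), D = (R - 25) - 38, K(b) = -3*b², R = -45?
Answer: -16250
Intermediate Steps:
D = -108 (D = (-45 - 25) - 38 = -70 - 38 = -108)
w(y) = (-2 + y)*(13 + y)
w(K(1)) + D*150 = (-26 + (-3*1²)² + 11*(-3*1²)) - 108*150 = (-26 + (-3*1)² + 11*(-3*1)) - 16200 = (-26 + (-3)² + 11*(-3)) - 16200 = (-26 + 9 - 33) - 16200 = -50 - 16200 = -16250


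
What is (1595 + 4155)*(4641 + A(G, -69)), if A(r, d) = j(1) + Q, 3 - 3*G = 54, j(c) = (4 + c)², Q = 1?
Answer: 26835250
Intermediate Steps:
G = -17 (G = 1 - ⅓*54 = 1 - 18 = -17)
A(r, d) = 26 (A(r, d) = (4 + 1)² + 1 = 5² + 1 = 25 + 1 = 26)
(1595 + 4155)*(4641 + A(G, -69)) = (1595 + 4155)*(4641 + 26) = 5750*4667 = 26835250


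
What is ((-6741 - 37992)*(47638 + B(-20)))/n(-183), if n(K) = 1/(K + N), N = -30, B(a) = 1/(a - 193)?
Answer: 453900964569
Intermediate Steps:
B(a) = 1/(-193 + a)
n(K) = 1/(-30 + K) (n(K) = 1/(K - 30) = 1/(-30 + K))
((-6741 - 37992)*(47638 + B(-20)))/n(-183) = ((-6741 - 37992)*(47638 + 1/(-193 - 20)))/(1/(-30 - 183)) = (-44733*(47638 + 1/(-213)))/(1/(-213)) = (-44733*(47638 - 1/213))/(-1/213) = -44733*10146893/213*(-213) = -151300321523/71*(-213) = 453900964569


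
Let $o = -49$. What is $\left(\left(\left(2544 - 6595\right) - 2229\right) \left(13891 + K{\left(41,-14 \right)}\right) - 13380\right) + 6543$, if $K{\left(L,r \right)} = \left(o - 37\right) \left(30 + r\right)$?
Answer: $-78601037$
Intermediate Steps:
$K{\left(L,r \right)} = -2580 - 86 r$ ($K{\left(L,r \right)} = \left(-49 - 37\right) \left(30 + r\right) = - 86 \left(30 + r\right) = -2580 - 86 r$)
$\left(\left(\left(2544 - 6595\right) - 2229\right) \left(13891 + K{\left(41,-14 \right)}\right) - 13380\right) + 6543 = \left(\left(\left(2544 - 6595\right) - 2229\right) \left(13891 - 1376\right) - 13380\right) + 6543 = \left(\left(-4051 - 2229\right) \left(13891 + \left(-2580 + 1204\right)\right) - 13380\right) + 6543 = \left(- 6280 \left(13891 - 1376\right) - 13380\right) + 6543 = \left(\left(-6280\right) 12515 - 13380\right) + 6543 = \left(-78594200 - 13380\right) + 6543 = -78607580 + 6543 = -78601037$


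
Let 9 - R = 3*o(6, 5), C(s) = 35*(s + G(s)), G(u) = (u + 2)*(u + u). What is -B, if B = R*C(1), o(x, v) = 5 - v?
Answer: -2205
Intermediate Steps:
G(u) = 2*u*(2 + u) (G(u) = (2 + u)*(2*u) = 2*u*(2 + u))
C(s) = 35*s + 70*s*(2 + s) (C(s) = 35*(s + 2*s*(2 + s)) = 35*s + 70*s*(2 + s))
R = 9 (R = 9 - 3*(5 - 1*5) = 9 - 3*(5 - 5) = 9 - 3*0 = 9 - 1*0 = 9 + 0 = 9)
B = 2205 (B = 9*(35*1*(5 + 2*1)) = 9*(35*1*(5 + 2)) = 9*(35*1*7) = 9*245 = 2205)
-B = -1*2205 = -2205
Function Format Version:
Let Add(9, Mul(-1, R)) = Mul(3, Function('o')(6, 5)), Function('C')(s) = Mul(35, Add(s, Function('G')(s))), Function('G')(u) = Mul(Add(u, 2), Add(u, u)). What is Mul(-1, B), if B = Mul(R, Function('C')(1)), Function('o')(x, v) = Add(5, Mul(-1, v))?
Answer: -2205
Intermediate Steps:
Function('G')(u) = Mul(2, u, Add(2, u)) (Function('G')(u) = Mul(Add(2, u), Mul(2, u)) = Mul(2, u, Add(2, u)))
Function('C')(s) = Add(Mul(35, s), Mul(70, s, Add(2, s))) (Function('C')(s) = Mul(35, Add(s, Mul(2, s, Add(2, s)))) = Add(Mul(35, s), Mul(70, s, Add(2, s))))
R = 9 (R = Add(9, Mul(-1, Mul(3, Add(5, Mul(-1, 5))))) = Add(9, Mul(-1, Mul(3, Add(5, -5)))) = Add(9, Mul(-1, Mul(3, 0))) = Add(9, Mul(-1, 0)) = Add(9, 0) = 9)
B = 2205 (B = Mul(9, Mul(35, 1, Add(5, Mul(2, 1)))) = Mul(9, Mul(35, 1, Add(5, 2))) = Mul(9, Mul(35, 1, 7)) = Mul(9, 245) = 2205)
Mul(-1, B) = Mul(-1, 2205) = -2205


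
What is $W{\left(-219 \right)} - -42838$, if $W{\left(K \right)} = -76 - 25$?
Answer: $42737$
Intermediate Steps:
$W{\left(K \right)} = -101$
$W{\left(-219 \right)} - -42838 = -101 - -42838 = -101 + 42838 = 42737$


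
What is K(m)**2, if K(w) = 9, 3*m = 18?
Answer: 81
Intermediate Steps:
m = 6 (m = (1/3)*18 = 6)
K(m)**2 = 9**2 = 81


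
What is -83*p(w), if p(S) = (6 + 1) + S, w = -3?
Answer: -332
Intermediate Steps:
p(S) = 7 + S
-83*p(w) = -83*(7 - 3) = -83*4 = -332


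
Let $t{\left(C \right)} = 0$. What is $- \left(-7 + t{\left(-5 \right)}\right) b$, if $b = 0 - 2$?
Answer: $-14$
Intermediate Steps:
$b = -2$ ($b = 0 - 2 = -2$)
$- \left(-7 + t{\left(-5 \right)}\right) b = - \left(-7 + 0\right) \left(-2\right) = - \left(-7\right) \left(-2\right) = \left(-1\right) 14 = -14$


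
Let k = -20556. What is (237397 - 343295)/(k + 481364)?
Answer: -52949/230404 ≈ -0.22981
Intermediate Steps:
(237397 - 343295)/(k + 481364) = (237397 - 343295)/(-20556 + 481364) = -105898/460808 = -105898*1/460808 = -52949/230404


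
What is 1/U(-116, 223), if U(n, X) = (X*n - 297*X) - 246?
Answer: -1/92345 ≈ -1.0829e-5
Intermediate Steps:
U(n, X) = -246 - 297*X + X*n (U(n, X) = (-297*X + X*n) - 246 = -246 - 297*X + X*n)
1/U(-116, 223) = 1/(-246 - 297*223 + 223*(-116)) = 1/(-246 - 66231 - 25868) = 1/(-92345) = -1/92345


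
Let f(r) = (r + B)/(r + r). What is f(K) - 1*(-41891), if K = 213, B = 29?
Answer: 8922904/213 ≈ 41892.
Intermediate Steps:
f(r) = (29 + r)/(2*r) (f(r) = (r + 29)/(r + r) = (29 + r)/((2*r)) = (29 + r)*(1/(2*r)) = (29 + r)/(2*r))
f(K) - 1*(-41891) = (½)*(29 + 213)/213 - 1*(-41891) = (½)*(1/213)*242 + 41891 = 121/213 + 41891 = 8922904/213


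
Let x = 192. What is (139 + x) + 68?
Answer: 399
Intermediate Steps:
(139 + x) + 68 = (139 + 192) + 68 = 331 + 68 = 399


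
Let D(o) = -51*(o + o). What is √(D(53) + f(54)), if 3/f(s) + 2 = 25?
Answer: 9*I*√35305/23 ≈ 73.525*I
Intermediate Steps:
D(o) = -102*o
f(s) = 3/23 (f(s) = 3/(-2 + 25) = 3/23)
√(D(53) + f(54)) = √(-102*53 + 3/23) = √(-5406 + 3/23) = √(-124335/23) = 9*I*√35305/23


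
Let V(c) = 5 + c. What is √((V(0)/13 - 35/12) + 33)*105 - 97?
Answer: -97 + 245*√3783/26 ≈ 482.58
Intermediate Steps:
√((V(0)/13 - 35/12) + 33)*105 - 97 = √(((5 + 0)/13 - 35/12) + 33)*105 - 97 = √((5*(1/13) - 35*1/12) + 33)*105 - 97 = √((5/13 - 35/12) + 33)*105 - 97 = √(-395/156 + 33)*105 - 97 = √(4753/156)*105 - 97 = (7*√3783/78)*105 - 97 = 245*√3783/26 - 97 = -97 + 245*√3783/26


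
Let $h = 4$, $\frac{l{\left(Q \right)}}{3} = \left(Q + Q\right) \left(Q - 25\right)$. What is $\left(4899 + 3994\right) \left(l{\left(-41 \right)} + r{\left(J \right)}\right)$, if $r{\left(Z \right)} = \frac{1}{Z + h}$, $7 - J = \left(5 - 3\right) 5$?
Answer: $144395641$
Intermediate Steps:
$l{\left(Q \right)} = 6 Q \left(-25 + Q\right)$ ($l{\left(Q \right)} = 3 \left(Q + Q\right) \left(Q - 25\right) = 3 \cdot 2 Q \left(-25 + Q\right) = 6 Q \left(-25 + Q\right)$)
$J = -3$ ($J = 7 - \left(5 - 3\right) 5 = 7 - 2 \cdot 5 = 7 - 10 = -3$)
$r{\left(Z \right)} = \frac{1}{4 + Z}$ ($r{\left(Z \right)} = \frac{1}{Z + 4} = \frac{1}{4 + Z}$)
$\left(4899 + 3994\right) \left(l{\left(-41 \right)} + r{\left(J \right)}\right) = \left(4899 + 3994\right) \left(6 \left(-41\right) \left(-25 - 41\right) + \frac{1}{4 - 3}\right) = 8893 \left(6 \left(-41\right) \left(-66\right) + 1^{-1}\right) = 8893 \left(16236 + 1\right) = 8893 \cdot 16237 = 144395641$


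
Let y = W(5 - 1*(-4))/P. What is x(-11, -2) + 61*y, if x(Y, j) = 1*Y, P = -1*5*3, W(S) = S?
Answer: -238/5 ≈ -47.600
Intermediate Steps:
P = -15 (P = -5*3 = -15)
x(Y, j) = Y
y = -⅗ (y = (5 - 1*(-4))/(-15) = (5 + 4)*(-1/15) = 9*(-1/15) = -⅗ ≈ -0.60000)
x(-11, -2) + 61*y = -11 + 61*(-⅗) = -11 - 183/5 = -238/5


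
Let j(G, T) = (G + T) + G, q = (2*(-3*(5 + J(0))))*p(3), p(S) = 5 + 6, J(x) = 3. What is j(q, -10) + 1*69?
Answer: -997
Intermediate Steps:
p(S) = 11
q = -528 (q = (2*(-3*(5 + 3)))*11 = (2*(-3*8))*11 = (2*(-24))*11 = -48*11 = -528)
j(G, T) = T + 2*G
j(q, -10) + 1*69 = (-10 + 2*(-528)) + 1*69 = (-10 - 1056) + 69 = -1066 + 69 = -997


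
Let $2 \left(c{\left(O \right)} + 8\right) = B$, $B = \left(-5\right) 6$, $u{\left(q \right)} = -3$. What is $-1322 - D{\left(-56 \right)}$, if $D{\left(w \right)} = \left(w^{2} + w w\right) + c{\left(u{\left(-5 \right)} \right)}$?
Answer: $-7571$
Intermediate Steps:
$B = -30$
$c{\left(O \right)} = -23$ ($c{\left(O \right)} = -8 + \frac{1}{2} \left(-30\right) = -8 - 15 = -23$)
$D{\left(w \right)} = -23 + 2 w^{2}$ ($D{\left(w \right)} = \left(w^{2} + w w\right) - 23 = \left(w^{2} + w^{2}\right) - 23 = 2 w^{2} - 23 = -23 + 2 w^{2}$)
$-1322 - D{\left(-56 \right)} = -1322 - \left(-23 + 2 \left(-56\right)^{2}\right) = -1322 - \left(-23 + 2 \cdot 3136\right) = -1322 - \left(-23 + 6272\right) = -1322 - 6249 = -7571$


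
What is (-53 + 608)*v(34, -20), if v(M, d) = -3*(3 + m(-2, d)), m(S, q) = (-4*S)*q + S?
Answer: 264735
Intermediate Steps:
m(S, q) = S - 4*S*q (m(S, q) = -4*S*q + S = S - 4*S*q)
v(M, d) = -3 - 24*d (v(M, d) = -3*(3 - 2*(1 - 4*d)) = -3*(3 + (-2 + 8*d)) = -3*(1 + 8*d) = -3 - 24*d)
(-53 + 608)*v(34, -20) = (-53 + 608)*(-3 - 24*(-20)) = 555*(-3 + 480) = 555*477 = 264735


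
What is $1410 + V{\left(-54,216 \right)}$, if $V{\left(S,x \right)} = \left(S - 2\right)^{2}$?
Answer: $4546$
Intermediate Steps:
$V{\left(S,x \right)} = \left(-2 + S\right)^{2}$
$1410 + V{\left(-54,216 \right)} = 1410 + \left(-2 - 54\right)^{2} = 1410 + \left(-56\right)^{2} = 1410 + 3136 = 4546$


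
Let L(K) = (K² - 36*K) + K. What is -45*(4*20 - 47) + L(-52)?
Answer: 3039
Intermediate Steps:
L(K) = K² - 35*K
-45*(4*20 - 47) + L(-52) = -45*(4*20 - 47) - 52*(-35 - 52) = -45*(80 - 47) - 52*(-87) = -45*33 + 4524 = -1485 + 4524 = 3039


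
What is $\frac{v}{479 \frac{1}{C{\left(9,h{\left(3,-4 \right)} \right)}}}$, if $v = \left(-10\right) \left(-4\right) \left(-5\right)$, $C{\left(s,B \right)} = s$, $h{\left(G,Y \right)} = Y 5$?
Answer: $- \frac{1800}{479} \approx -3.7578$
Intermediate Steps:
$h{\left(G,Y \right)} = 5 Y$
$v = -200$ ($v = 40 \left(-5\right) = -200$)
$\frac{v}{479 \frac{1}{C{\left(9,h{\left(3,-4 \right)} \right)}}} = - \frac{200}{479 \cdot \frac{1}{9}} = - \frac{200}{\frac{479}{9}} = \left(-200\right) \frac{9}{479} = - \frac{1800}{479}$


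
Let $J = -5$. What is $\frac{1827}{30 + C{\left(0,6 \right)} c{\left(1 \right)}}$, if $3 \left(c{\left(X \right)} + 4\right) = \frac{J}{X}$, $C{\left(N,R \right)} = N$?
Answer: $\frac{609}{10} \approx 60.9$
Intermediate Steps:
$c{\left(X \right)} = -4 - \frac{5}{3 X}$ ($c{\left(X \right)} = -4 + \frac{\left(-5\right) \frac{1}{X}}{3} = -4 - \frac{5}{3 X}$)
$\frac{1827}{30 + C{\left(0,6 \right)} c{\left(1 \right)}} = \frac{1827}{30 + 0 \left(-4 - \frac{5}{3 \cdot 1}\right)} = \frac{1827}{30 + 0 \left(-4 - \frac{5}{3}\right)} = \frac{1827}{30 + 0 \left(- \frac{17}{3}\right)} = \frac{1827}{30 + 0} = \frac{1827}{30} = 1827 \cdot \frac{1}{30} = \frac{609}{10}$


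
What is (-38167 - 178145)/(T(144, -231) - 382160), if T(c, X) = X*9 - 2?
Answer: 216312/384241 ≈ 0.56296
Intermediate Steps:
T(c, X) = -2 + 9*X (T(c, X) = 9*X - 2 = -2 + 9*X)
(-38167 - 178145)/(T(144, -231) - 382160) = (-38167 - 178145)/((-2 + 9*(-231)) - 382160) = -216312/((-2 - 2079) - 382160) = -216312/(-2081 - 382160) = -216312/(-384241) = -216312*(-1/384241) = 216312/384241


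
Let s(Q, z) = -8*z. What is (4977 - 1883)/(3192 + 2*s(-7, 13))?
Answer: 1547/1492 ≈ 1.0369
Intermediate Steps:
(4977 - 1883)/(3192 + 2*s(-7, 13)) = (4977 - 1883)/(3192 + 2*(-8*13)) = 3094/(3192 + 2*(-104)) = 3094/(3192 - 208) = 3094/2984 = 3094*(1/2984) = 1547/1492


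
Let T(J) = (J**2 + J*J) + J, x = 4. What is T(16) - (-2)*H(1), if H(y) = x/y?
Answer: 536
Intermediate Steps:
H(y) = 4/y
T(J) = J + 2*J**2 (T(J) = (J**2 + J**2) + J = 2*J**2 + J = J + 2*J**2)
T(16) - (-2)*H(1) = 16*(1 + 2*16) - (-2)*4/1 = 16*(1 + 32) - (-2)*4*1 = 16*33 - (-2)*4 = 528 - 1*(-8) = 528 + 8 = 536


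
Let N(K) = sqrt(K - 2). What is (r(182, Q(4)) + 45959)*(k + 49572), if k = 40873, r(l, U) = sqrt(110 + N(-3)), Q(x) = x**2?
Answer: 4156761755 + 90445*sqrt(110 + I*sqrt(5)) ≈ 4.1577e+9 + 9641.0*I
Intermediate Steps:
N(K) = sqrt(-2 + K)
r(l, U) = sqrt(110 + I*sqrt(5)) (r(l, U) = sqrt(110 + sqrt(-2 - 3)) = sqrt(110 + sqrt(-5)) = sqrt(110 + I*sqrt(5)))
(r(182, Q(4)) + 45959)*(k + 49572) = (sqrt(110 + I*sqrt(5)) + 45959)*(40873 + 49572) = (45959 + sqrt(110 + I*sqrt(5)))*90445 = 4156761755 + 90445*sqrt(110 + I*sqrt(5))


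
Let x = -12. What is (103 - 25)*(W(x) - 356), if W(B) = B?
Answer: -28704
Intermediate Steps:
(103 - 25)*(W(x) - 356) = (103 - 25)*(-12 - 356) = 78*(-368) = -28704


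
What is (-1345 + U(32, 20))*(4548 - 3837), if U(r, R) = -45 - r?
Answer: -1011042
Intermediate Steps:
(-1345 + U(32, 20))*(4548 - 3837) = (-1345 + (-45 - 1*32))*(4548 - 3837) = (-1345 + (-45 - 32))*711 = (-1345 - 77)*711 = -1422*711 = -1011042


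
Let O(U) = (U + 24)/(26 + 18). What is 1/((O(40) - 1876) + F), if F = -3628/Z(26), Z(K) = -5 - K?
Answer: -341/599312 ≈ -0.00056899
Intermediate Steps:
O(U) = 6/11 + U/44 (O(U) = (24 + U)/44 = (24 + U)*(1/44) = 6/11 + U/44)
F = 3628/31 (F = -3628/(-5 - 1*26) = -3628/(-5 - 26) = -3628/(-31) = -3628*(-1/31) = 3628/31 ≈ 117.03)
1/((O(40) - 1876) + F) = 1/(((6/11 + (1/44)*40) - 1876) + 3628/31) = 1/(((6/11 + 10/11) - 1876) + 3628/31) = 1/((16/11 - 1876) + 3628/31) = 1/(-20620/11 + 3628/31) = 1/(-599312/341) = -341/599312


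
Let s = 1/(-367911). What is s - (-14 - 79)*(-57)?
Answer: -1950296212/367911 ≈ -5301.0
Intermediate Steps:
s = -1/367911 ≈ -2.7181e-6
s - (-14 - 79)*(-57) = -1/367911 - (-14 - 79)*(-57) = -1/367911 - (-93)*(-57) = -1/367911 - 1*5301 = -1/367911 - 5301 = -1950296212/367911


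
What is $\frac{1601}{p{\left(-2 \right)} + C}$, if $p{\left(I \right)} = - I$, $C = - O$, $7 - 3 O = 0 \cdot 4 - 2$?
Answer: $-1601$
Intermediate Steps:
$O = 3$ ($O = \frac{7}{3} - \frac{0 \cdot 4 - 2}{3} = \frac{7}{3} - \frac{0 - 2}{3} = \frac{7}{3} - - \frac{2}{3} = \frac{7}{3} + \frac{2}{3} = 3$)
$C = -3$ ($C = \left(-1\right) 3 = -3$)
$\frac{1601}{p{\left(-2 \right)} + C} = \frac{1601}{\left(-1\right) \left(-2\right) - 3} = \frac{1601}{2 - 3} = \frac{1601}{-1} = 1601 \left(-1\right) = -1601$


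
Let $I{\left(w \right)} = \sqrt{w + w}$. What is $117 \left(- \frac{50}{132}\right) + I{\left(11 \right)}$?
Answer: $- \frac{975}{22} + \sqrt{22} \approx -39.628$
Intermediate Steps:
$I{\left(w \right)} = \sqrt{2} \sqrt{w}$ ($I{\left(w \right)} = \sqrt{2 w} = \sqrt{2} \sqrt{w}$)
$117 \left(- \frac{50}{132}\right) + I{\left(11 \right)} = 117 \left(- \frac{50}{132}\right) + \sqrt{2} \sqrt{11} = 117 \left(\left(-50\right) \frac{1}{132}\right) + \sqrt{22} = 117 \left(- \frac{25}{66}\right) + \sqrt{22} = - \frac{975}{22} + \sqrt{22}$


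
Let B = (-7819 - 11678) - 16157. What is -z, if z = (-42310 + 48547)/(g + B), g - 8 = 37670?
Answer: -567/184 ≈ -3.0815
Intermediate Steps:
g = 37678 (g = 8 + 37670 = 37678)
B = -35654 (B = -19497 - 16157 = -35654)
z = 567/184 (z = (-42310 + 48547)/(37678 - 35654) = 6237/2024 = 6237*(1/2024) = 567/184 ≈ 3.0815)
-z = -1*567/184 = -567/184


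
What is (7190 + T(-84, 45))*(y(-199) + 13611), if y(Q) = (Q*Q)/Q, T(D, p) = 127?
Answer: 98135604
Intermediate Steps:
y(Q) = Q (y(Q) = Q**2/Q = Q)
(7190 + T(-84, 45))*(y(-199) + 13611) = (7190 + 127)*(-199 + 13611) = 7317*13412 = 98135604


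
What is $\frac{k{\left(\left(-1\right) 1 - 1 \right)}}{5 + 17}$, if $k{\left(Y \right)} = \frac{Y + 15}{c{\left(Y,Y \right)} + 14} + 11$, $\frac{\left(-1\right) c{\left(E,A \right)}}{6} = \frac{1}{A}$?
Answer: $\frac{100}{187} \approx 0.53476$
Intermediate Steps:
$c{\left(E,A \right)} = - \frac{6}{A}$
$k{\left(Y \right)} = 11 + \frac{15 + Y}{14 - \frac{6}{Y}}$ ($k{\left(Y \right)} = \frac{Y + 15}{- \frac{6}{Y} + 14} + 11 = \frac{15 + Y}{14 - \frac{6}{Y}} + 11 = 11 + \frac{15 + Y}{14 - \frac{6}{Y}}$)
$\frac{k{\left(\left(-1\right) 1 - 1 \right)}}{5 + 17} = \frac{\frac{1}{2} \frac{1}{-3 + 7 \left(\left(-1\right) 1 - 1\right)} \left(-66 + \left(\left(-1\right) 1 - 1\right) \left(169 - 2\right)\right)}{5 + 17} = \frac{\frac{1}{2} \frac{1}{-3 + 7 \left(-1 - 1\right)} \left(-66 + \left(-1 - 1\right) \left(169 - 2\right)\right)}{22} = \frac{\frac{1}{2} \frac{1}{-3 + 7 \left(-2\right)} \left(-66 - 2 \left(169 - 2\right)\right)}{22} = \frac{\frac{1}{2} \frac{1}{-3 - 14} \left(-66 - 334\right)}{22} = \frac{\frac{1}{2} \frac{1}{-17} \left(-66 - 334\right)}{22} = \frac{\frac{1}{2} \left(- \frac{1}{17}\right) \left(-400\right)}{22} = \frac{1}{22} \cdot \frac{200}{17} = \frac{100}{187}$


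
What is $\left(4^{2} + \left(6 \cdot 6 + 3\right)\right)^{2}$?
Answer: $3025$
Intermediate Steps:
$\left(4^{2} + \left(6 \cdot 6 + 3\right)\right)^{2} = \left(16 + \left(36 + 3\right)\right)^{2} = \left(16 + 39\right)^{2} = 55^{2} = 3025$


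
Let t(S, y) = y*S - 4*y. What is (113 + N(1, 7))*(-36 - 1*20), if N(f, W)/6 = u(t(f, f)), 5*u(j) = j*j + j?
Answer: -33656/5 ≈ -6731.2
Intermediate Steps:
t(S, y) = -4*y + S*y (t(S, y) = S*y - 4*y = -4*y + S*y)
u(j) = j/5 + j**2/5 (u(j) = (j*j + j)/5 = (j**2 + j)/5 = (j + j**2)/5 = j/5 + j**2/5)
N(f, W) = 6*f*(1 + f*(-4 + f))*(-4 + f)/5 (N(f, W) = 6*((f*(-4 + f))*(1 + f*(-4 + f))/5) = 6*(f*(1 + f*(-4 + f))*(-4 + f)/5) = 6*f*(1 + f*(-4 + f))*(-4 + f)/5)
(113 + N(1, 7))*(-36 - 1*20) = (113 + (6/5)*1*(1 + 1*(-4 + 1))*(-4 + 1))*(-36 - 1*20) = (113 + (6/5)*1*(1 + 1*(-3))*(-3))*(-36 - 20) = (113 + (6/5)*1*(1 - 3)*(-3))*(-56) = (113 + (6/5)*1*(-2)*(-3))*(-56) = (113 + 36/5)*(-56) = (601/5)*(-56) = -33656/5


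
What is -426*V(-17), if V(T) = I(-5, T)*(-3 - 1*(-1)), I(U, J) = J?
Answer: -14484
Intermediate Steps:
V(T) = -2*T (V(T) = T*(-3 - 1*(-1)) = T*(-3 + 1) = T*(-2) = -2*T)
-426*V(-17) = -(-852)*(-17) = -426*34 = -14484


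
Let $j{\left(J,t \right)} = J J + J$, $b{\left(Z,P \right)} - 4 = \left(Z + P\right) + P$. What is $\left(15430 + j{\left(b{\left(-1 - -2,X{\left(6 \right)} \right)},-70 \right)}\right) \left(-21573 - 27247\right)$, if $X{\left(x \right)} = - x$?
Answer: $-755343040$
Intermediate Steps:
$b{\left(Z,P \right)} = 4 + Z + 2 P$ ($b{\left(Z,P \right)} = 4 + \left(\left(Z + P\right) + P\right) = 4 + \left(\left(P + Z\right) + P\right) = 4 + \left(Z + 2 P\right) = 4 + Z + 2 P$)
$j{\left(J,t \right)} = J + J^{2}$ ($j{\left(J,t \right)} = J^{2} + J = J + J^{2}$)
$\left(15430 + j{\left(b{\left(-1 - -2,X{\left(6 \right)} \right)},-70 \right)}\right) \left(-21573 - 27247\right) = \left(15430 + \left(4 - -1 + 2 \left(\left(-1\right) 6\right)\right) \left(1 + \left(4 - -1 + 2 \left(\left(-1\right) 6\right)\right)\right)\right) \left(-21573 - 27247\right) = \left(15430 + \left(4 + \left(-1 + 2\right) + 2 \left(-6\right)\right) \left(1 + \left(4 + \left(-1 + 2\right) + 2 \left(-6\right)\right)\right)\right) \left(-48820\right) = \left(15430 + \left(4 + 1 - 12\right) \left(1 + \left(4 + 1 - 12\right)\right)\right) \left(-48820\right) = \left(15430 - 7 \left(1 - 7\right)\right) \left(-48820\right) = \left(15430 - -42\right) \left(-48820\right) = \left(15430 + 42\right) \left(-48820\right) = 15472 \left(-48820\right) = -755343040$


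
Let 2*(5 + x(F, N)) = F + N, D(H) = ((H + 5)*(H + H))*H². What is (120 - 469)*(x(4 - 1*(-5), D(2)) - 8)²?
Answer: -3149725/4 ≈ -7.8743e+5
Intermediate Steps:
D(H) = 2*H³*(5 + H) (D(H) = ((5 + H)*(2*H))*H² = (2*H*(5 + H))*H² = 2*H³*(5 + H))
x(F, N) = -5 + F/2 + N/2 (x(F, N) = -5 + (F + N)/2 = -5 + (F/2 + N/2) = -5 + F/2 + N/2)
(120 - 469)*(x(4 - 1*(-5), D(2)) - 8)² = (120 - 469)*((-5 + (4 - 1*(-5))/2 + (2*2³*(5 + 2))/2) - 8)² = -349*((-5 + (4 + 5)/2 + (2*8*7)/2) - 8)² = -349*((-5 + (½)*9 + (½)*112) - 8)² = -349*((-5 + 9/2 + 56) - 8)² = -349*(111/2 - 8)² = -349*(95/2)² = -349*9025/4 = -3149725/4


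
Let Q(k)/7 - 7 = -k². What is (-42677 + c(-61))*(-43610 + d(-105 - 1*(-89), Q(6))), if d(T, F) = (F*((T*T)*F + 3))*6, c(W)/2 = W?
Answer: -2707026478240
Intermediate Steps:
c(W) = 2*W
Q(k) = 49 - 7*k² (Q(k) = 49 + 7*(-k²) = 49 - 7*k²)
d(T, F) = 6*F*(3 + F*T²) (d(T, F) = (F*(T²*F + 3))*6 = (F*(F*T² + 3))*6 = (F*(3 + F*T²))*6 = 6*F*(3 + F*T²))
(-42677 + c(-61))*(-43610 + d(-105 - 1*(-89), Q(6))) = (-42677 + 2*(-61))*(-43610 + 6*(49 - 7*6²)*(3 + (49 - 7*6²)*(-105 - 1*(-89))²)) = (-42677 - 122)*(-43610 + 6*(49 - 7*36)*(3 + (49 - 7*36)*(-105 + 89)²)) = -42799*(-43610 + 6*(49 - 252)*(3 + (49 - 252)*(-16)²)) = -42799*(-43610 + 6*(-203)*(3 - 203*256)) = -42799*(-43610 + 6*(-203)*(3 - 51968)) = -42799*(-43610 + 6*(-203)*(-51965)) = -42799*(-43610 + 63293370) = -42799*63249760 = -2707026478240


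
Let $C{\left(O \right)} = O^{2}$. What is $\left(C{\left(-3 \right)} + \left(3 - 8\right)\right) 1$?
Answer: $4$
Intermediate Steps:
$\left(C{\left(-3 \right)} + \left(3 - 8\right)\right) 1 = \left(\left(-3\right)^{2} + \left(3 - 8\right)\right) 1 = \left(9 + \left(3 - 8\right)\right) 1 = \left(9 - 5\right) 1 = 4 \cdot 1 = 4$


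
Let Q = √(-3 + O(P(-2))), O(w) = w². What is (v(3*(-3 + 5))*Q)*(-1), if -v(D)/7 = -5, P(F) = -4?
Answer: -35*√13 ≈ -126.19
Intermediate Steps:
v(D) = 35 (v(D) = -7*(-5) = 35)
Q = √13 (Q = √(-3 + (-4)²) = √(-3 + 16) = √13 ≈ 3.6056)
(v(3*(-3 + 5))*Q)*(-1) = (35*√13)*(-1) = -35*√13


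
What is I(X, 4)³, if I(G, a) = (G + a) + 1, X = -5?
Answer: 0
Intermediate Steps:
I(G, a) = 1 + G + a
I(X, 4)³ = (1 - 5 + 4)³ = 0³ = 0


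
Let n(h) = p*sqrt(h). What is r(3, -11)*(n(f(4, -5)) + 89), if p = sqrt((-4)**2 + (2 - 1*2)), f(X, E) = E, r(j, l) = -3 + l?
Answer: -1246 - 56*I*sqrt(5) ≈ -1246.0 - 125.22*I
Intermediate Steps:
p = 4 (p = sqrt(16 + (2 - 2)) = sqrt(16 + 0) = sqrt(16) = 4)
n(h) = 4*sqrt(h)
r(3, -11)*(n(f(4, -5)) + 89) = (-3 - 11)*(4*sqrt(-5) + 89) = -14*(4*(I*sqrt(5)) + 89) = -14*(4*I*sqrt(5) + 89) = -14*(89 + 4*I*sqrt(5)) = -1246 - 56*I*sqrt(5)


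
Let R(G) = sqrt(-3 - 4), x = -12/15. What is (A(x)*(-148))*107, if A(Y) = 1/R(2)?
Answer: 15836*I*sqrt(7)/7 ≈ 5985.4*I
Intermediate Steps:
x = -4/5 (x = -12*1/15 = -4/5 ≈ -0.80000)
R(G) = I*sqrt(7) (R(G) = sqrt(-7) = I*sqrt(7))
A(Y) = -I*sqrt(7)/7 (A(Y) = 1/(I*sqrt(7)) = -I*sqrt(7)/7)
(A(x)*(-148))*107 = (-I*sqrt(7)/7*(-148))*107 = (148*I*sqrt(7)/7)*107 = 15836*I*sqrt(7)/7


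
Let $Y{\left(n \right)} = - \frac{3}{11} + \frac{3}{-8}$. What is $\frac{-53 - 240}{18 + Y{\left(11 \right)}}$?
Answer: $- \frac{25784}{1527} \approx -16.885$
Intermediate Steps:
$Y{\left(n \right)} = - \frac{57}{88}$ ($Y{\left(n \right)} = \left(-3\right) \frac{1}{11} + 3 \left(- \frac{1}{8}\right) = - \frac{3}{11} - \frac{3}{8} = - \frac{57}{88}$)
$\frac{-53 - 240}{18 + Y{\left(11 \right)}} = \frac{-53 - 240}{18 - \frac{57}{88}} = - \frac{293}{\frac{1527}{88}} = \left(-293\right) \frac{88}{1527} = - \frac{25784}{1527}$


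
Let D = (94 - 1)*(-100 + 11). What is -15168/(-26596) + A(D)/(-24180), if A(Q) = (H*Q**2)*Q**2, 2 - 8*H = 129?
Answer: 42615631276969843011/13829920 ≈ 3.0814e+12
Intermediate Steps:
H = -127/8 (H = 1/4 - 1/8*129 = 1/4 - 129/8 = -127/8 ≈ -15.875)
D = -8277 (D = 93*(-89) = -8277)
A(Q) = -127*Q**4/8 (A(Q) = (-127*Q**2/8)*Q**2 = -127*Q**4/8)
-15168/(-26596) + A(D)/(-24180) = -15168/(-26596) - 127/8*(-8277)**4/(-24180) = -15168*(-1/26596) - 127/8*4693445949195441*(-1/24180) = 3792/6649 - 596067635547821007/8*(-1/24180) = 3792/6649 + 6409329414492699/2080 = 42615631276969843011/13829920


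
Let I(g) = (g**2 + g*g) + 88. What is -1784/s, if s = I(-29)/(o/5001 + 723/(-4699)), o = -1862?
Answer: 11029812812/20797233615 ≈ 0.53035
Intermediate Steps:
I(g) = 88 + 2*g**2 (I(g) = (g**2 + g**2) + 88 = 2*g**2 + 88 = 88 + 2*g**2)
s = -41594467230/12365261 (s = (88 + 2*(-29)**2)/(-1862/5001 + 723/(-4699)) = (88 + 2*841)/(-1862*1/5001 + 723*(-1/4699)) = (88 + 1682)/(-1862/5001 - 723/4699) = 1770/(-12365261/23499699) = 1770*(-23499699/12365261) = -41594467230/12365261 ≈ -3363.8)
-1784/s = -1784/(-41594467230/12365261) = -1784*(-12365261/41594467230) = 11029812812/20797233615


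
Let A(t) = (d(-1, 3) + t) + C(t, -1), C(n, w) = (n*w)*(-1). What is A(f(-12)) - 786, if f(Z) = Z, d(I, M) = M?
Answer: -807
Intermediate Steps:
C(n, w) = -n*w
A(t) = 3 + 2*t (A(t) = (3 + t) - 1*t*(-1) = (3 + t) + t = 3 + 2*t)
A(f(-12)) - 786 = (3 + 2*(-12)) - 786 = (3 - 24) - 786 = -21 - 786 = -807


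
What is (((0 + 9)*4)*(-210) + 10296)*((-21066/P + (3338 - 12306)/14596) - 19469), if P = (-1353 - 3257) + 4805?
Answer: -12704681042928/237185 ≈ -5.3564e+7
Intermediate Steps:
P = 195 (P = -4610 + 4805 = 195)
(((0 + 9)*4)*(-210) + 10296)*((-21066/P + (3338 - 12306)/14596) - 19469) = (((0 + 9)*4)*(-210) + 10296)*((-21066/195 + (3338 - 12306)/14596) - 19469) = ((9*4)*(-210) + 10296)*((-21066*1/195 - 8968*1/14596) - 19469) = (36*(-210) + 10296)*((-7022/65 - 2242/3649) - 19469) = (-7560 + 10296)*(-25769008/237185 - 19469) = 2736*(-4643523773/237185) = -12704681042928/237185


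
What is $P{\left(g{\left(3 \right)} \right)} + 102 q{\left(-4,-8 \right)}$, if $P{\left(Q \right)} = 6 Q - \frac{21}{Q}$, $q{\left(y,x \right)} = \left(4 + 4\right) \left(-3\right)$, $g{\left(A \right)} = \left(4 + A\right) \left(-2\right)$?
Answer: $- \frac{5061}{2} \approx -2530.5$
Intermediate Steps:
$g{\left(A \right)} = -8 - 2 A$
$q{\left(y,x \right)} = -24$ ($q{\left(y,x \right)} = 8 \left(-3\right) = -24$)
$P{\left(Q \right)} = - \frac{21}{Q} + 6 Q$
$P{\left(g{\left(3 \right)} \right)} + 102 q{\left(-4,-8 \right)} = \left(- \frac{21}{-8 - 6} + 6 \left(-8 - 6\right)\right) + 102 \left(-24\right) = \left(- \frac{21}{-8 - 6} + 6 \left(-8 - 6\right)\right) - 2448 = \left(- \frac{21}{-14} + 6 \left(-14\right)\right) - 2448 = \left(\left(-21\right) \left(- \frac{1}{14}\right) - 84\right) - 2448 = \left(\frac{3}{2} - 84\right) - 2448 = - \frac{165}{2} - 2448 = - \frac{5061}{2}$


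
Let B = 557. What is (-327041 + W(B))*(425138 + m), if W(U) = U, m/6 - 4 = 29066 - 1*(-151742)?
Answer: -492994104840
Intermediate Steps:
m = 1084872 (m = 24 + 6*(29066 - 1*(-151742)) = 24 + 6*(29066 + 151742) = 24 + 6*180808 = 24 + 1084848 = 1084872)
(-327041 + W(B))*(425138 + m) = (-327041 + 557)*(425138 + 1084872) = -326484*1510010 = -492994104840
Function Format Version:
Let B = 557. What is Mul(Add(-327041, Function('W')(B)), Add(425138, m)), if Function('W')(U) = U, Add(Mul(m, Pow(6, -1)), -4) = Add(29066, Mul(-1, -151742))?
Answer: -492994104840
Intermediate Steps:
m = 1084872 (m = Add(24, Mul(6, Add(29066, Mul(-1, -151742)))) = Add(24, Mul(6, Add(29066, 151742))) = Add(24, Mul(6, 180808)) = Add(24, 1084848) = 1084872)
Mul(Add(-327041, Function('W')(B)), Add(425138, m)) = Mul(Add(-327041, 557), Add(425138, 1084872)) = Mul(-326484, 1510010) = -492994104840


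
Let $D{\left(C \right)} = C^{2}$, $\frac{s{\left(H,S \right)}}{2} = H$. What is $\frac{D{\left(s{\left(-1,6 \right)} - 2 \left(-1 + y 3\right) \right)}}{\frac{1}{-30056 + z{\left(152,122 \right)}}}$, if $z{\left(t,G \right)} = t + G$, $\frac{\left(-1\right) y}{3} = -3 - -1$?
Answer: $-38597472$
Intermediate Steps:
$s{\left(H,S \right)} = 2 H$
$y = 6$ ($y = - 3 \left(-3 - -1\right) = - 3 \left(-3 + 1\right) = \left(-3\right) \left(-2\right) = 6$)
$z{\left(t,G \right)} = G + t$
$\frac{D{\left(s{\left(-1,6 \right)} - 2 \left(-1 + y 3\right) \right)}}{\frac{1}{-30056 + z{\left(152,122 \right)}}} = \frac{\left(2 \left(-1\right) - 2 \left(-1 + 6 \cdot 3\right)\right)^{2}}{\frac{1}{-30056 + \left(122 + 152\right)}} = \frac{\left(-2 - 2 \left(-1 + 18\right)\right)^{2}}{\frac{1}{-30056 + 274}} = \frac{\left(-2 - 34\right)^{2}}{\frac{1}{-29782}} = \frac{\left(-2 - 34\right)^{2}}{- \frac{1}{29782}} = \left(-36\right)^{2} \left(-29782\right) = 1296 \left(-29782\right) = -38597472$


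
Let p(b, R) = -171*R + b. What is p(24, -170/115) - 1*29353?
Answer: -668753/23 ≈ -29076.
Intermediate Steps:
p(b, R) = b - 171*R
p(24, -170/115) - 1*29353 = (24 - (-29070)/115) - 1*29353 = (24 - (-29070)/115) - 29353 = (24 - 171*(-34/23)) - 29353 = (24 + 5814/23) - 29353 = 6366/23 - 29353 = -668753/23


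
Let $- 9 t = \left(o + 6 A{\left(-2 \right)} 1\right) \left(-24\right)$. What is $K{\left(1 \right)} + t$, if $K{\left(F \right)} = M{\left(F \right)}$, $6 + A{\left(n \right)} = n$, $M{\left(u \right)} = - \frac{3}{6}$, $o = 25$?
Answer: $- \frac{371}{6} \approx -61.833$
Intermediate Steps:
$M{\left(u \right)} = - \frac{1}{2}$ ($M{\left(u \right)} = \left(-3\right) \frac{1}{6} = - \frac{1}{2}$)
$A{\left(n \right)} = -6 + n$
$K{\left(F \right)} = - \frac{1}{2}$
$t = - \frac{184}{3}$ ($t = - \frac{\left(25 + 6 \left(-6 - 2\right) 1\right) \left(-24\right)}{9} = - \frac{\left(25 + 6 \left(-8\right) 1\right) \left(-24\right)}{9} = - \frac{\left(25 - 48\right) \left(-24\right)}{9} = - \frac{\left(-23\right) \left(-24\right)}{9} = \left(- \frac{1}{9}\right) 552 = - \frac{184}{3} \approx -61.333$)
$K{\left(1 \right)} + t = - \frac{1}{2} - \frac{184}{3} = - \frac{371}{6}$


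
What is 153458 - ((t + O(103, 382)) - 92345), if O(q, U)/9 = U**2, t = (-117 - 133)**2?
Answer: -1130013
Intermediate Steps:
t = 62500 (t = (-250)**2 = 62500)
O(q, U) = 9*U**2
153458 - ((t + O(103, 382)) - 92345) = 153458 - ((62500 + 9*382**2) - 92345) = 153458 - ((62500 + 9*145924) - 92345) = 153458 - ((62500 + 1313316) - 92345) = 153458 - (1375816 - 92345) = 153458 - 1*1283471 = 153458 - 1283471 = -1130013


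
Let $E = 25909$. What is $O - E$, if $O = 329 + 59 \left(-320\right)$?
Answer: $-44460$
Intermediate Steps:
$O = -18551$ ($O = 329 - 18880 = -18551$)
$O - E = -18551 - 25909 = -44460$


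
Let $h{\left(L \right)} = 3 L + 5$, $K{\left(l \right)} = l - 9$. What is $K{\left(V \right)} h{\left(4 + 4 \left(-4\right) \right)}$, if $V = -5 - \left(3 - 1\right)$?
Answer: $496$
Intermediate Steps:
$V = -7$ ($V = -5 - \left(3 - 1\right) = -5 - 2 = -7$)
$K{\left(l \right)} = -9 + l$
$h{\left(L \right)} = 5 + 3 L$
$K{\left(V \right)} h{\left(4 + 4 \left(-4\right) \right)} = \left(-9 - 7\right) \left(5 + 3 \left(4 + 4 \left(-4\right)\right)\right) = - 16 \left(5 + 3 \left(4 - 16\right)\right) = - 16 \left(5 + 3 \left(-12\right)\right) = - 16 \left(5 - 36\right) = \left(-16\right) \left(-31\right) = 496$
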